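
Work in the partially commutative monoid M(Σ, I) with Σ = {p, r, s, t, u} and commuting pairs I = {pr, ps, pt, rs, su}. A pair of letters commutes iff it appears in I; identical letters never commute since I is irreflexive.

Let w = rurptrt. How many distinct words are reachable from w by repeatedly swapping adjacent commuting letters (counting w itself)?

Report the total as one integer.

5

piece 0:r — minimal
piece 1:u rests on {0:r}
piece 2:r rests on {1:u}
piece 3:p rests on {1:u}
piece 4:t rests on {2:r}
piece 5:r rests on {4:t}
piece 6:t rests on {5:r}
minimal pieces: {0:r}
ways to finish when only these pieces remain (= sum over removing one remaining piece with nothing left below it):
  1 left: {3}→1  {6}→1
  2 left: {3,6}→2  {5,6}→1
  3 left: {3,5,6}→3  {4,5,6}→1
  4 left: {2,4,5,6}→1  {3,4,5,6}→4
  5 left: {2,3,4,5,6}→5
  placing 0:r first → 5 extensions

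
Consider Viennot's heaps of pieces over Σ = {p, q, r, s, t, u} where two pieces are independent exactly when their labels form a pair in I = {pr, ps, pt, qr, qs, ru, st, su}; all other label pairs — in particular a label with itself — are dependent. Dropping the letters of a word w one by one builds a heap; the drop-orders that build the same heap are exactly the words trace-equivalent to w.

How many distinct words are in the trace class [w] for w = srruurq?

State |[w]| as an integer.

drop 0:s onto floor
drop 1:r onto {0:s}
drop 2:r onto {1:r}
drop 3:u onto floor
drop 4:u onto {3:u}
drop 5:r onto {2:r}
drop 6:q onto {4:u}
ground layer = {0:s, 3:u}
drop-orders for the pieces not yet dropped (sum over which currently-grounded one goes next):
  1 to go: {5} 1  {6} 1
  2 to go: {2,5} 1  {4,6} 1  {5,6} 2
  3 to go: {1,2,5} 1  {2,5,6} 3  {3,4,6} 1  {4,5,6} 3
  4 to go: {0,1,2,5} 1  {1,2,5,6} 4  {2,4,5,6} 6  {3,4,5,6} 4
  5 to go: {0,1,2,5,6} 5  {1,2,4,5,6} 10  {2,3,4,5,6} 10
  if 0:s drops first: 20 orders
  if 3:u drops first: 15 orders
heap linearizations: 35

35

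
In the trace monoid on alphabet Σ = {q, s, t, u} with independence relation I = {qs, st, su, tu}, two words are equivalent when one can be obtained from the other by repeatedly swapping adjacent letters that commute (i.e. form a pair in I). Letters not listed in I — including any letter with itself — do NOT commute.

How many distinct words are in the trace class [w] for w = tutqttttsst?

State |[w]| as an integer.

#0=t has no predecessor
#1=u has no predecessor
#2=t depends on [0:t]
#3=q depends on [1:u, 2:t]
#4=t depends on [3:q]
#5=t depends on [4:t]
#6=t depends on [5:t]
#7=t depends on [6:t]
#8=s has no predecessor
#9=s depends on [8:s]
#10=t depends on [7:t]
sources: [0:t, 1:u, 8:s]
N(rest) = Σ N(rest − s) over sources s of rest; N(one piece) = 1:
  size 1 → [9]=1  [10]=1
  size 2 → [7,10]=1  [8,9]=1  [9,10]=2
  size 3 → [6,7,10]=1  [7,9,10]=3  [8,9,10]=3
  size 4 → [5,6,7,10]=1  [6,7,9,10]=4  [7,8,9,10]=6
  size 5 → [4,5,6,7,10]=1  [5,6,7,9,10]=5  [6,7,8,9,10]=10
  size 6 → [3,4,5,6,7,10]=1  [4,5,6,7,9,10]=6  [5,6,7,8,9,10]=15
  size 7 → [1,3,4,5,6,7,10]=1  [2,3,4,5,6,7,10]=1  [3,4,5,6,7,9,10]=7  [4,5,6,7,8,9,10]=21
  size 8 → [0,2,3,4,5,6,7,10]=1  [1,2,3,4,5,6,7,10]=2  [1,3,4,5,6,7,9,10]=8  [2,3,4,5,6,7,9,10]=8  [3,4,5,6,7,8,9,10]=28
  size 9 → [0,1,2,3,4,5,6,7,10]=3  [0,2,3,4,5,6,7,9,10]=9  [1,2,3,4,5,6,7,9,10]=18  [1,3,4,5,6,7,8,9,10]=36  [2,3,4,5,6,7,8,9,10]=36
  first=0(t) contributes 90
  first=1(u) contributes 45
  first=8(s) contributes 30
|[w]| = 165

165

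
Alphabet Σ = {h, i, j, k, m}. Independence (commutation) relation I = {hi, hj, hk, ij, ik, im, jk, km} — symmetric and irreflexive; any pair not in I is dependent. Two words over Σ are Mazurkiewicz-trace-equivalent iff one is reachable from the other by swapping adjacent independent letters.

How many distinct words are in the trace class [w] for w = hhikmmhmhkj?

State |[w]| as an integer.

0(h) covers ∅
1(h) covers 0:h
2(i) covers ∅
3(k) covers ∅
4(m) covers 1:h
5(m) covers 4:m
6(h) covers 5:m
7(m) covers 6:h
8(h) covers 7:m
9(k) covers 3:k
10(j) covers 7:m
floor of heap: 0:h, 2:i, 3:k
completions by unplaced set U, small U first (add the entries for U minus each lowest piece of U):
  |U|=1: {2}:1  {8}:1  {9}:1  {10}:1
  |U|=2: {2,8}:2  {2,9}:2  {2,10}:2  {3,9}:1  {8,9}:2  {8,10}:2  {9,10}:2
  |U|=3: {2,3,9}:3  {2,8,9}:6  {2,8,10}:6  {2,9,10}:6  {3,8,9}:3  {3,9,10}:3  {7,8,10}:2  {8,9,10}:6
  |U|=4: {2,3,8,9}:12  {2,3,9,10}:12  {2,7,8,10}:8  {2,8,9,10}:24  {3,8,9,10}:12  {6,7,8,10}:2  {7,8,9,10}:8
  |U|=5: {2,3,8,9,10}:60  {2,6,7,8,10}:10  {2,7,8,9,10}:40  {3,7,8,9,10}:20  {5,6,7,8,10}:2  {6,7,8,9,10}:10
  |U|=6: {2,3,7,8,9,10}:120  {2,5,6,7,8,10}:12  {2,6,7,8,9,10}:60  {3,6,7,8,9,10}:30  {4,5,6,7,8,10}:2  {5,6,7,8,9,10}:12
  |U|=7: {1,4,5,6,7,8,10}:2  {2,3,6,7,8,9,10}:210  {2,4,5,6,7,8,10}:14  {2,5,6,7,8,9,10}:84  {3,5,6,7,8,9,10}:42  {4,5,6,7,8,9,10}:14
  |U|=8: {0,1,4,5,6,7,8,10}:2  {1,2,4,5,6,7,8,10}:16  {1,4,5,6,7,8,9,10}:16  {2,3,5,6,7,8,9,10}:336  {2,4,5,6,7,8,9,10}:112  {3,4,5,6,7,8,9,10}:56
  |U|=9: {0,1,2,4,5,6,7,8,10}:18  {0,1,4,5,6,7,8,9,10}:18  {1,2,4,5,6,7,8,9,10}:144  {1,3,4,5,6,7,8,9,10}:72  {2,3,4,5,6,7,8,9,10}:504
  start at 0(h): 720
  start at 2(i): 90
  start at 3(k): 180
sum over floor = 990

990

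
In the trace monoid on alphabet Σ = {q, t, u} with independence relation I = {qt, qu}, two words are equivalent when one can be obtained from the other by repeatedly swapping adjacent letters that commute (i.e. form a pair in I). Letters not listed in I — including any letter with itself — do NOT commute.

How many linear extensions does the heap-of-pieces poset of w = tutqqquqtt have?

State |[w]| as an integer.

0(t) covers ∅
1(u) covers 0:t
2(t) covers 1:u
3(q) covers ∅
4(q) covers 3:q
5(q) covers 4:q
6(u) covers 2:t
7(q) covers 5:q
8(t) covers 6:u
9(t) covers 8:t
floor of heap: 0:t, 3:q
completions by unplaced set U, small U first (add the entries for U minus each lowest piece of U):
  |U|=1: {7}:1  {9}:1
  |U|=2: {5,7}:1  {7,9}:2  {8,9}:1
  |U|=3: {4,5,7}:1  {5,7,9}:3  {6,8,9}:1  {7,8,9}:3
  |U|=4: {2,6,8,9}:1  {3,4,5,7}:1  {4,5,7,9}:4  {5,7,8,9}:6  {6,7,8,9}:4
  |U|=5: {1,2,6,8,9}:1  {2,6,7,8,9}:5  {3,4,5,7,9}:5  {4,5,7,8,9}:10  {5,6,7,8,9}:10
  |U|=6: {0,1,2,6,8,9}:1  {1,2,6,7,8,9}:6  {2,5,6,7,8,9}:15  {3,4,5,7,8,9}:15  {4,5,6,7,8,9}:20
  |U|=7: {0,1,2,6,7,8,9}:7  {1,2,5,6,7,8,9}:21  {2,4,5,6,7,8,9}:35  {3,4,5,6,7,8,9}:35
  |U|=8: {0,1,2,5,6,7,8,9}:28  {1,2,4,5,6,7,8,9}:56  {2,3,4,5,6,7,8,9}:70
  start at 0(t): 126
  start at 3(q): 84
sum over floor = 210

210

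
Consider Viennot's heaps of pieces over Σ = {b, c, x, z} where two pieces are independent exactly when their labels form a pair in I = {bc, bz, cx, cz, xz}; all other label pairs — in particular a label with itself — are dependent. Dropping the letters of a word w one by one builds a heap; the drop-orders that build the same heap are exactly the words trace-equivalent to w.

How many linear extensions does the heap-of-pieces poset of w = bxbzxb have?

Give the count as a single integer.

6

#0=b has no predecessor
#1=x depends on [0:b]
#2=b depends on [1:x]
#3=z has no predecessor
#4=x depends on [2:b]
#5=b depends on [4:x]
sources: [0:b, 3:z]
N(rest) = Σ N(rest − s) over sources s of rest; N(one piece) = 1:
  size 1 → [3]=1  [5]=1
  size 2 → [3,5]=2  [4,5]=1
  size 3 → [2,4,5]=1  [3,4,5]=3
  size 4 → [1,2,4,5]=1  [2,3,4,5]=4
  first=0(b) contributes 5
  first=3(z) contributes 1
|[w]| = 6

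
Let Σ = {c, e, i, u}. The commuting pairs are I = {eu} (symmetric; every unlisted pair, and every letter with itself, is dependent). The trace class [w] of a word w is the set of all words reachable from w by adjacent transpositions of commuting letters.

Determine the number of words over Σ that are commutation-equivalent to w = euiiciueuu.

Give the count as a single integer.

8

piece 0:e — minimal
piece 1:u — minimal
piece 2:i rests on {0:e, 1:u}
piece 3:i rests on {2:i}
piece 4:c rests on {3:i}
piece 5:i rests on {4:c}
piece 6:u rests on {5:i}
piece 7:e rests on {5:i}
piece 8:u rests on {6:u}
piece 9:u rests on {8:u}
minimal pieces: {0:e, 1:u}
ways to finish when only these pieces remain (= sum over removing one remaining piece with nothing left below it):
  1 left: {7}→1  {9}→1
  2 left: {7,9}→2  {8,9}→1
  3 left: {6,8,9}→1  {7,8,9}→3
  4 left: {6,7,8,9}→4
  5 left: {5,6,7,8,9}→4
  6 left: {4,5,6,7,8,9}→4
  7 left: {3,4,5,6,7,8,9}→4
  8 left: {2,3,4,5,6,7,8,9}→4
  placing 0:e first → 4 extensions
  placing 1:u first → 4 extensions
total linear extensions = 8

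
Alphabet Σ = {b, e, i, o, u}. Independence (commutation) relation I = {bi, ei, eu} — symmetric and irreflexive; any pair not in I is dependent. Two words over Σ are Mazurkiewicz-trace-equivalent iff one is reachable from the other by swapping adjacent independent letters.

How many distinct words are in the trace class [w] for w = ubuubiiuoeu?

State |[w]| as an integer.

6

0(u) covers ∅
1(b) covers 0:u
2(u) covers 1:b
3(u) covers 2:u
4(b) covers 3:u
5(i) covers 3:u
6(i) covers 5:i
7(u) covers 4:b, 6:i
8(o) covers 7:u
9(e) covers 8:o
10(u) covers 8:o
floor of heap: 0:u
completions by unplaced set U, small U first (add the entries for U minus each lowest piece of U):
  |U|=1: {9}:1  {10}:1
  |U|=2: {9,10}:2
  |U|=3: {8,9,10}:2
  |U|=4: {7,8,9,10}:2
  |U|=5: {4,7,8,9,10}:2  {6,7,8,9,10}:2
  |U|=6: {4,6,7,8,9,10}:4  {5,6,7,8,9,10}:2
  |U|=7: {4,5,6,7,8,9,10}:6
  |U|=8: {3,4,5,6,7,8,9,10}:6
  |U|=9: {2,3,4,5,6,7,8,9,10}:6
  start at 0(u): 6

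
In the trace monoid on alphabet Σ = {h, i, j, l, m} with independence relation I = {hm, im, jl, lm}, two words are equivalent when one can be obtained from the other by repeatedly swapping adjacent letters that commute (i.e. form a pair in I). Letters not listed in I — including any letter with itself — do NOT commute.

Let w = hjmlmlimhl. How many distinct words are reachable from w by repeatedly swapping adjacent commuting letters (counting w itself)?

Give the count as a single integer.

drop 0:h onto floor
drop 1:j onto {0:h}
drop 2:m onto {1:j}
drop 3:l onto {0:h}
drop 4:m onto {2:m}
drop 5:l onto {3:l}
drop 6:i onto {1:j, 5:l}
drop 7:m onto {4:m}
drop 8:h onto {6:i}
drop 9:l onto {8:h}
ground layer = {0:h}
drop-orders for the pieces not yet dropped (sum over which currently-grounded one goes next):
  1 to go: {7} 1  {9} 1
  2 to go: {4,7} 1  {7,9} 2  {8,9} 1
  3 to go: {2,4,7} 1  {4,7,9} 3  {6,8,9} 1  {7,8,9} 3
  4 to go: {2,4,7,9} 4  {4,7,8,9} 6  {5,6,8,9} 1  {6,7,8,9} 4
  5 to go: {2,4,7,8,9} 10  {3,5,6,8,9} 1  {4,6,7,8,9} 10  {5,6,7,8,9} 5
  6 to go: {2,4,6,7,8,9} 20  {3,5,6,7,8,9} 6  {4,5,6,7,8,9} 15
  7 to go: {1,2,4,6,7,8,9} 20  {2,4,5,6,7,8,9} 35  {3,4,5,6,7,8,9} 21
  8 to go: {1,2,4,5,6,7,8,9} 55  {2,3,4,5,6,7,8,9} 56
  if 0:h drops first: 111 orders

111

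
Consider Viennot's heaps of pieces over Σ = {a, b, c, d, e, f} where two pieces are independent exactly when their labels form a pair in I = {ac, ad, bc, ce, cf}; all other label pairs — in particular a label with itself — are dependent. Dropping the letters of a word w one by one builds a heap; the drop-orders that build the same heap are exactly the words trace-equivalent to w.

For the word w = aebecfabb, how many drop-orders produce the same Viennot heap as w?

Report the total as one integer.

9

piece 0:a — minimal
piece 1:e rests on {0:a}
piece 2:b rests on {1:e}
piece 3:e rests on {2:b}
piece 4:c — minimal
piece 5:f rests on {3:e}
piece 6:a rests on {5:f}
piece 7:b rests on {6:a}
piece 8:b rests on {7:b}
minimal pieces: {0:a, 4:c}
ways to finish when only these pieces remain (= sum over removing one remaining piece with nothing left below it):
  1 left: {4}→1  {8}→1
  2 left: {4,8}→2  {7,8}→1
  3 left: {4,7,8}→3  {6,7,8}→1
  4 left: {4,6,7,8}→4  {5,6,7,8}→1
  5 left: {3,5,6,7,8}→1  {4,5,6,7,8}→5
  6 left: {2,3,5,6,7,8}→1  {3,4,5,6,7,8}→6
  7 left: {1,2,3,5,6,7,8}→1  {2,3,4,5,6,7,8}→7
  placing 0:a first → 8 extensions
  placing 4:c first → 1 extensions
total linear extensions = 9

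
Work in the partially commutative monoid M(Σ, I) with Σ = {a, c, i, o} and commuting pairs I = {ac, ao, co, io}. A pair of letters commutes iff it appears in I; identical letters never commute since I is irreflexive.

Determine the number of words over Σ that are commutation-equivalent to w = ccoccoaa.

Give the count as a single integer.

#0=c has no predecessor
#1=c depends on [0:c]
#2=o has no predecessor
#3=c depends on [1:c]
#4=c depends on [3:c]
#5=o depends on [2:o]
#6=a has no predecessor
#7=a depends on [6:a]
sources: [0:c, 2:o, 6:a]
N(rest) = Σ N(rest − s) over sources s of rest; N(one piece) = 1:
  size 1 → [4]=1  [5]=1  [7]=1
  size 2 → [2,5]=1  [3,4]=1  [4,5]=2  [4,7]=2  [5,7]=2  [6,7]=1
  size 3 → [1,3,4]=1  [2,4,5]=3  [2,5,7]=3  [3,4,5]=3  [3,4,7]=3  [4,5,7]=6  [4,6,7]=3  [5,6,7]=3
  size 4 → [0,1,3,4]=1  [1,3,4,5]=4  [1,3,4,7]=4  [2,3,4,5]=6  [2,4,5,7]=12  [2,5,6,7]=6  [3,4,5,7]=12  [3,4,6,7]=6  [4,5,6,7]=12
  size 5 → [0,1,3,4,5]=5  [0,1,3,4,7]=5  [1,2,3,4,5]=10  [1,3,4,5,7]=20  [1,3,4,6,7]=10  [2,3,4,5,7]=30  [2,4,5,6,7]=30  [3,4,5,6,7]=30
  size 6 → [0,1,2,3,4,5]=15  [0,1,3,4,5,7]=30  [0,1,3,4,6,7]=15  [1,2,3,4,5,7]=60  [1,3,4,5,6,7]=60  [2,3,4,5,6,7]=90
  first=0(c) contributes 210
  first=2(o) contributes 105
  first=6(a) contributes 105
|[w]| = 420

420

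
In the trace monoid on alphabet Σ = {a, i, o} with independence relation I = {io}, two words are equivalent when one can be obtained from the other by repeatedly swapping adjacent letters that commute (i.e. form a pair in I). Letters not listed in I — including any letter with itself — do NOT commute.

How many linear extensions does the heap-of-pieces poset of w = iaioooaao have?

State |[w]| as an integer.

drop 0:i onto floor
drop 1:a onto {0:i}
drop 2:i onto {1:a}
drop 3:o onto {1:a}
drop 4:o onto {3:o}
drop 5:o onto {4:o}
drop 6:a onto {2:i, 5:o}
drop 7:a onto {6:a}
drop 8:o onto {7:a}
ground layer = {0:i}
drop-orders for the pieces not yet dropped (sum over which currently-grounded one goes next):
  1 to go: {8} 1
  2 to go: {7,8} 1
  3 to go: {6,7,8} 1
  4 to go: {2,6,7,8} 1  {5,6,7,8} 1
  5 to go: {2,5,6,7,8} 2  {4,5,6,7,8} 1
  6 to go: {2,4,5,6,7,8} 3  {3,4,5,6,7,8} 1
  7 to go: {2,3,4,5,6,7,8} 4
  if 0:i drops first: 4 orders

4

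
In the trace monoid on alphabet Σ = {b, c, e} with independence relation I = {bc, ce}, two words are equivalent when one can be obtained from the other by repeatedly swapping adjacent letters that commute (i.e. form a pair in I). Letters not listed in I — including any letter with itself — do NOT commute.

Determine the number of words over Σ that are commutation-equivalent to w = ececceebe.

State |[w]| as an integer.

piece 0:e — minimal
piece 1:c — minimal
piece 2:e rests on {0:e}
piece 3:c rests on {1:c}
piece 4:c rests on {3:c}
piece 5:e rests on {2:e}
piece 6:e rests on {5:e}
piece 7:b rests on {6:e}
piece 8:e rests on {7:b}
minimal pieces: {0:e, 1:c}
ways to finish when only these pieces remain (= sum over removing one remaining piece with nothing left below it):
  1 left: {4}→1  {8}→1
  2 left: {3,4}→1  {4,8}→2  {7,8}→1
  3 left: {1,3,4}→1  {3,4,8}→3  {4,7,8}→3  {6,7,8}→1
  4 left: {1,3,4,8}→4  {3,4,7,8}→6  {4,6,7,8}→4  {5,6,7,8}→1
  5 left: {1,3,4,7,8}→10  {2,5,6,7,8}→1  {3,4,6,7,8}→10  {4,5,6,7,8}→5
  6 left: {0,2,5,6,7,8}→1  {1,3,4,6,7,8}→20  {2,4,5,6,7,8}→6  {3,4,5,6,7,8}→15
  7 left: {0,2,4,5,6,7,8}→7  {1,3,4,5,6,7,8}→35  {2,3,4,5,6,7,8}→21
  placing 0:e first → 56 extensions
  placing 1:c first → 28 extensions
total linear extensions = 84

84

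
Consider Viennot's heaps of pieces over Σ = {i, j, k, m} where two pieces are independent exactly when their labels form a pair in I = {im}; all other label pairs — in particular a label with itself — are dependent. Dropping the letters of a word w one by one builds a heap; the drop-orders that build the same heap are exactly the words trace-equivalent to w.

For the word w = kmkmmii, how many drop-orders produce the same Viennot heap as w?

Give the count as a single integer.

6

drop 0:k onto floor
drop 1:m onto {0:k}
drop 2:k onto {1:m}
drop 3:m onto {2:k}
drop 4:m onto {3:m}
drop 5:i onto {2:k}
drop 6:i onto {5:i}
ground layer = {0:k}
drop-orders for the pieces not yet dropped (sum over which currently-grounded one goes next):
  1 to go: {4} 1  {6} 1
  2 to go: {3,4} 1  {4,6} 2  {5,6} 1
  3 to go: {3,4,6} 3  {4,5,6} 3
  4 to go: {3,4,5,6} 6
  5 to go: {2,3,4,5,6} 6
  if 0:k drops first: 6 orders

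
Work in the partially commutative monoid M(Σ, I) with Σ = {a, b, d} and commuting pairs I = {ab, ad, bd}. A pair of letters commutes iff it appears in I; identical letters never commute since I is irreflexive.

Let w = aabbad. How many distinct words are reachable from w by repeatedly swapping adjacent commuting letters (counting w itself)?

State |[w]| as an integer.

60

drop 0:a onto floor
drop 1:a onto {0:a}
drop 2:b onto floor
drop 3:b onto {2:b}
drop 4:a onto {1:a}
drop 5:d onto floor
ground layer = {0:a, 2:b, 5:d}
drop-orders for the pieces not yet dropped (sum over which currently-grounded one goes next):
  1 to go: {3} 1  {4} 1  {5} 1
  2 to go: {1,4} 1  {2,3} 1  {3,4} 2  {3,5} 2  {4,5} 2
  3 to go: {0,1,4} 1  {1,3,4} 3  {1,4,5} 3  {2,3,4} 3  {2,3,5} 3  {3,4,5} 6
  4 to go: {0,1,3,4} 4  {0,1,4,5} 4  {1,2,3,4} 6  {1,3,4,5} 12  {2,3,4,5} 12
  if 0:a drops first: 30 orders
  if 2:b drops first: 20 orders
  if 5:d drops first: 10 orders
heap linearizations: 60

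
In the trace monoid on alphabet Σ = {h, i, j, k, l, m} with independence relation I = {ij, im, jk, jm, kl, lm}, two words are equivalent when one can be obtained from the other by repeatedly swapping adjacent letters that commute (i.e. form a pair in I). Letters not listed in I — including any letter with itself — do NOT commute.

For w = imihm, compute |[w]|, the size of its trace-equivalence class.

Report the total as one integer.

3

0(i) covers ∅
1(m) covers ∅
2(i) covers 0:i
3(h) covers 1:m, 2:i
4(m) covers 3:h
floor of heap: 0:i, 1:m
completions by unplaced set U, small U first (add the entries for U minus each lowest piece of U):
  |U|=1: {4}:1
  |U|=2: {3,4}:1
  |U|=3: {1,3,4}:1  {2,3,4}:1
  start at 0(i): 2
  start at 1(m): 1
sum over floor = 3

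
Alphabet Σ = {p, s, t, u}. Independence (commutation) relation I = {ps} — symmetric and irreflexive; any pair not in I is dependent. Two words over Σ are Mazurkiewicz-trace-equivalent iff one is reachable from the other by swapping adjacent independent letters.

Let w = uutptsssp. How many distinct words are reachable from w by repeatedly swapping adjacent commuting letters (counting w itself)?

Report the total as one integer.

4

piece 0:u — minimal
piece 1:u rests on {0:u}
piece 2:t rests on {1:u}
piece 3:p rests on {2:t}
piece 4:t rests on {3:p}
piece 5:s rests on {4:t}
piece 6:s rests on {5:s}
piece 7:s rests on {6:s}
piece 8:p rests on {4:t}
minimal pieces: {0:u}
ways to finish when only these pieces remain (= sum over removing one remaining piece with nothing left below it):
  1 left: {7}→1  {8}→1
  2 left: {6,7}→1  {7,8}→2
  3 left: {5,6,7}→1  {6,7,8}→3
  4 left: {5,6,7,8}→4
  5 left: {4,5,6,7,8}→4
  6 left: {3,4,5,6,7,8}→4
  7 left: {2,3,4,5,6,7,8}→4
  placing 0:u first → 4 extensions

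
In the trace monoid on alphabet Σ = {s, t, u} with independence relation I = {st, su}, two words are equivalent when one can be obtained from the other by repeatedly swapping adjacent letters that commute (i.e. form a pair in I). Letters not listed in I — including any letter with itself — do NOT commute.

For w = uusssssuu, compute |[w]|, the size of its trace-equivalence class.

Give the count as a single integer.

drop 0:u onto floor
drop 1:u onto {0:u}
drop 2:s onto floor
drop 3:s onto {2:s}
drop 4:s onto {3:s}
drop 5:s onto {4:s}
drop 6:s onto {5:s}
drop 7:u onto {1:u}
drop 8:u onto {7:u}
ground layer = {0:u, 2:s}
drop-orders for the pieces not yet dropped (sum over which currently-grounded one goes next):
  1 to go: {6} 1  {8} 1
  2 to go: {5,6} 1  {6,8} 2  {7,8} 1
  3 to go: {1,7,8} 1  {4,5,6} 1  {5,6,8} 3  {6,7,8} 3
  4 to go: {0,1,7,8} 1  {1,6,7,8} 4  {3,4,5,6} 1  {4,5,6,8} 4  {5,6,7,8} 6
  5 to go: {0,1,6,7,8} 5  {1,5,6,7,8} 10  {2,3,4,5,6} 1  {3,4,5,6,8} 5  {4,5,6,7,8} 10
  6 to go: {0,1,5,6,7,8} 15  {1,4,5,6,7,8} 20  {2,3,4,5,6,8} 6  {3,4,5,6,7,8} 15
  7 to go: {0,1,4,5,6,7,8} 35  {1,3,4,5,6,7,8} 35  {2,3,4,5,6,7,8} 21
  if 0:u drops first: 56 orders
  if 2:s drops first: 70 orders
heap linearizations: 126

126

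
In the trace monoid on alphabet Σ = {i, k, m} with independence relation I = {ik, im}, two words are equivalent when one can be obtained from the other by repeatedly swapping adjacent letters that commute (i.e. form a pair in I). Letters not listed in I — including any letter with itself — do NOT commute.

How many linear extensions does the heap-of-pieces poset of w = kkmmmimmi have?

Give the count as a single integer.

36

0(k) covers ∅
1(k) covers 0:k
2(m) covers 1:k
3(m) covers 2:m
4(m) covers 3:m
5(i) covers ∅
6(m) covers 4:m
7(m) covers 6:m
8(i) covers 5:i
floor of heap: 0:k, 5:i
completions by unplaced set U, small U first (add the entries for U minus each lowest piece of U):
  |U|=1: {7}:1  {8}:1
  |U|=2: {5,8}:1  {6,7}:1  {7,8}:2
  |U|=3: {4,6,7}:1  {5,7,8}:3  {6,7,8}:3
  |U|=4: {3,4,6,7}:1  {4,6,7,8}:4  {5,6,7,8}:6
  |U|=5: {2,3,4,6,7}:1  {3,4,6,7,8}:5  {4,5,6,7,8}:10
  |U|=6: {1,2,3,4,6,7}:1  {2,3,4,6,7,8}:6  {3,4,5,6,7,8}:15
  |U|=7: {0,1,2,3,4,6,7}:1  {1,2,3,4,6,7,8}:7  {2,3,4,5,6,7,8}:21
  start at 0(k): 28
  start at 5(i): 8
sum over floor = 36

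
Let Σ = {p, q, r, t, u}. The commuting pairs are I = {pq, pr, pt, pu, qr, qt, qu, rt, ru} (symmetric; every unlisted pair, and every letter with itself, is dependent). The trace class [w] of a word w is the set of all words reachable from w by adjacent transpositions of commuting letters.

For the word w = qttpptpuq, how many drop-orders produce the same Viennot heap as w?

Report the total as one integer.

drop 0:q onto floor
drop 1:t onto floor
drop 2:t onto {1:t}
drop 3:p onto floor
drop 4:p onto {3:p}
drop 5:t onto {2:t}
drop 6:p onto {4:p}
drop 7:u onto {5:t}
drop 8:q onto {0:q}
ground layer = {0:q, 1:t, 3:p}
drop-orders for the pieces not yet dropped (sum over which currently-grounded one goes next):
  1 to go: {6} 1  {7} 1  {8} 1
  2 to go: {0,8} 1  {4,6} 1  {5,7} 1  {6,7} 2  {6,8} 2  {7,8} 2
  3 to go: {0,6,8} 3  {0,7,8} 3  {2,5,7} 1  {3,4,6} 1  {4,6,7} 3  {4,6,8} 3  {5,6,7} 3  {5,7,8} 3  {6,7,8} 6
  4 to go: {0,4,6,8} 6  {0,5,7,8} 6  {0,6,7,8} 12  {1,2,5,7} 1  {2,5,6,7} 4  {2,5,7,8} 4  {3,4,6,7} 4  {3,4,6,8} 4  {4,5,6,7} 6  {4,6,7,8} 12  {5,6,7,8} 12
  5 to go: {0,2,5,7,8} 10  {0,3,4,6,8} 10  {0,4,6,7,8} 30  {0,5,6,7,8} 30  {1,2,5,6,7} 5  {1,2,5,7,8} 5  {2,4,5,6,7} 10  {2,5,6,7,8} 20  {3,4,5,6,7} 10  {3,4,6,7,8} 20  {4,5,6,7,8} 30
  6 to go: {0,1,2,5,7,8} 15  {0,2,5,6,7,8} 60  {0,3,4,6,7,8} 60  {0,4,5,6,7,8} 90  {1,2,4,5,6,7} 15  {1,2,5,6,7,8} 30  {2,3,4,5,6,7} 20  {2,4,5,6,7,8} 60  {3,4,5,6,7,8} 60
  7 to go: {0,1,2,5,6,7,8} 105  {0,2,4,5,6,7,8} 210  {0,3,4,5,6,7,8} 210  {1,2,3,4,5,6,7} 35  {1,2,4,5,6,7,8} 105  {2,3,4,5,6,7,8} 140
  if 0:q drops first: 280 orders
  if 1:t drops first: 560 orders
  if 3:p drops first: 420 orders
heap linearizations: 1260

1260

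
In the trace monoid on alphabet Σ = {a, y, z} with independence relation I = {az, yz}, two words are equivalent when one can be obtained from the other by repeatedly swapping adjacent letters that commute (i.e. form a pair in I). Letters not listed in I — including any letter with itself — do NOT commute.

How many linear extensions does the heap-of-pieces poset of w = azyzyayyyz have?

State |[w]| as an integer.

120

0(a) covers ∅
1(z) covers ∅
2(y) covers 0:a
3(z) covers 1:z
4(y) covers 2:y
5(a) covers 4:y
6(y) covers 5:a
7(y) covers 6:y
8(y) covers 7:y
9(z) covers 3:z
floor of heap: 0:a, 1:z
completions by unplaced set U, small U first (add the entries for U minus each lowest piece of U):
  |U|=1: {8}:1  {9}:1
  |U|=2: {3,9}:1  {7,8}:1  {8,9}:2
  |U|=3: {1,3,9}:1  {3,8,9}:3  {6,7,8}:1  {7,8,9}:3
  |U|=4: {1,3,8,9}:4  {3,7,8,9}:6  {5,6,7,8}:1  {6,7,8,9}:4
  |U|=5: {1,3,7,8,9}:10  {3,6,7,8,9}:10  {4,5,6,7,8}:1  {5,6,7,8,9}:5
  |U|=6: {1,3,6,7,8,9}:20  {2,4,5,6,7,8}:1  {3,5,6,7,8,9}:15  {4,5,6,7,8,9}:6
  |U|=7: {0,2,4,5,6,7,8}:1  {1,3,5,6,7,8,9}:35  {2,4,5,6,7,8,9}:7  {3,4,5,6,7,8,9}:21
  |U|=8: {0,2,4,5,6,7,8,9}:8  {1,3,4,5,6,7,8,9}:56  {2,3,4,5,6,7,8,9}:28
  start at 0(a): 84
  start at 1(z): 36
sum over floor = 120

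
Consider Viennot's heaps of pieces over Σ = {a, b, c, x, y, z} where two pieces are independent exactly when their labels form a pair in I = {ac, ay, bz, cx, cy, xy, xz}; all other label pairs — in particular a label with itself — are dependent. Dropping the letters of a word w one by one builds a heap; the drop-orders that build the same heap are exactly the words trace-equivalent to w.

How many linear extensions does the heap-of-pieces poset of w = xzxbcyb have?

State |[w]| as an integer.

#0=x has no predecessor
#1=z has no predecessor
#2=x depends on [0:x]
#3=b depends on [2:x]
#4=c depends on [1:z, 3:b]
#5=y depends on [1:z, 3:b]
#6=b depends on [4:c, 5:y]
sources: [0:x, 1:z]
N(rest) = Σ N(rest − s) over sources s of rest; N(one piece) = 1:
  size 1 → [6]=1
  size 2 → [4,6]=1  [5,6]=1
  size 3 → [4,5,6]=2
  size 4 → [1,4,5,6]=2  [3,4,5,6]=2
  size 5 → [1,3,4,5,6]=4  [2,3,4,5,6]=2
  first=0(x) contributes 6
  first=1(z) contributes 2
|[w]| = 8

8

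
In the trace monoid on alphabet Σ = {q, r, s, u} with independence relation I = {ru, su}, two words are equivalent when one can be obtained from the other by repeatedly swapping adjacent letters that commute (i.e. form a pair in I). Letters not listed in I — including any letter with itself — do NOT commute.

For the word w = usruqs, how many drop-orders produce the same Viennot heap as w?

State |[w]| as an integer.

0(u) covers ∅
1(s) covers ∅
2(r) covers 1:s
3(u) covers 0:u
4(q) covers 2:r, 3:u
5(s) covers 4:q
floor of heap: 0:u, 1:s
completions by unplaced set U, small U first (add the entries for U minus each lowest piece of U):
  |U|=1: {5}:1
  |U|=2: {4,5}:1
  |U|=3: {2,4,5}:1  {3,4,5}:1
  |U|=4: {0,3,4,5}:1  {1,2,4,5}:1  {2,3,4,5}:2
  start at 0(u): 3
  start at 1(s): 3
sum over floor = 6

6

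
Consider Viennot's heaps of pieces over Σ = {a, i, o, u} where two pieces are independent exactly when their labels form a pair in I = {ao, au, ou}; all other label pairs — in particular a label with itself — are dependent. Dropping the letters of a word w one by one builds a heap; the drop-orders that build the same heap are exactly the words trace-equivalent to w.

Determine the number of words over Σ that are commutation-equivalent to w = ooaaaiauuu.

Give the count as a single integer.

40

0(o) covers ∅
1(o) covers 0:o
2(a) covers ∅
3(a) covers 2:a
4(a) covers 3:a
5(i) covers 1:o, 4:a
6(a) covers 5:i
7(u) covers 5:i
8(u) covers 7:u
9(u) covers 8:u
floor of heap: 0:o, 2:a
completions by unplaced set U, small U first (add the entries for U minus each lowest piece of U):
  |U|=1: {6}:1  {9}:1
  |U|=2: {6,9}:2  {8,9}:1
  |U|=3: {6,8,9}:3  {7,8,9}:1
  |U|=4: {6,7,8,9}:4
  |U|=5: {5,6,7,8,9}:4
  |U|=6: {1,5,6,7,8,9}:4  {4,5,6,7,8,9}:4
  |U|=7: {0,1,5,6,7,8,9}:4  {1,4,5,6,7,8,9}:8  {3,4,5,6,7,8,9}:4
  |U|=8: {0,1,4,5,6,7,8,9}:12  {1,3,4,5,6,7,8,9}:12  {2,3,4,5,6,7,8,9}:4
  start at 0(o): 16
  start at 2(a): 24
sum over floor = 40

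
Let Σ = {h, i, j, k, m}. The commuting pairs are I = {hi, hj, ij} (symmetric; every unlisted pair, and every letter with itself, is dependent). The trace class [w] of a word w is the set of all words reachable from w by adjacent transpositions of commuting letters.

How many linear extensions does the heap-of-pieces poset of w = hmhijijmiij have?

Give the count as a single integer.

piece 0:h — minimal
piece 1:m rests on {0:h}
piece 2:h rests on {1:m}
piece 3:i rests on {1:m}
piece 4:j rests on {1:m}
piece 5:i rests on {3:i}
piece 6:j rests on {4:j}
piece 7:m rests on {2:h, 5:i, 6:j}
piece 8:i rests on {7:m}
piece 9:i rests on {8:i}
piece 10:j rests on {7:m}
minimal pieces: {0:h}
ways to finish when only these pieces remain (= sum over removing one remaining piece with nothing left below it):
  1 left: {9}→1  {10}→1
  2 left: {8,9}→1  {9,10}→2
  3 left: {8,9,10}→3
  4 left: {7,8,9,10}→3
  5 left: {2,7,8,9,10}→3  {5,7,8,9,10}→3  {6,7,8,9,10}→3
  6 left: {2,5,7,8,9,10}→6  {2,6,7,8,9,10}→6  {3,5,7,8,9,10}→3  {4,6,7,8,9,10}→3  {5,6,7,8,9,10}→6
  7 left: {2,3,5,7,8,9,10}→9  {2,4,6,7,8,9,10}→9  {2,5,6,7,8,9,10}→18  {3,5,6,7,8,9,10}→9  {4,5,6,7,8,9,10}→9
  8 left: {2,3,5,6,7,8,9,10}→36  {2,4,5,6,7,8,9,10}→36  {3,4,5,6,7,8,9,10}→18
  9 left: {2,3,4,5,6,7,8,9,10}→90
  placing 0:h first → 90 extensions

90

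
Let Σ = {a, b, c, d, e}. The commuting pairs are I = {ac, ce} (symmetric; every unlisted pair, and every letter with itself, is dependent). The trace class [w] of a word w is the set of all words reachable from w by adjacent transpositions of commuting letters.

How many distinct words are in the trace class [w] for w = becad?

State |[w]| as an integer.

3

0(b) covers ∅
1(e) covers 0:b
2(c) covers 0:b
3(a) covers 1:e
4(d) covers 2:c, 3:a
floor of heap: 0:b
completions by unplaced set U, small U first (add the entries for U minus each lowest piece of U):
  |U|=1: {4}:1
  |U|=2: {2,4}:1  {3,4}:1
  |U|=3: {1,3,4}:1  {2,3,4}:2
  start at 0(b): 3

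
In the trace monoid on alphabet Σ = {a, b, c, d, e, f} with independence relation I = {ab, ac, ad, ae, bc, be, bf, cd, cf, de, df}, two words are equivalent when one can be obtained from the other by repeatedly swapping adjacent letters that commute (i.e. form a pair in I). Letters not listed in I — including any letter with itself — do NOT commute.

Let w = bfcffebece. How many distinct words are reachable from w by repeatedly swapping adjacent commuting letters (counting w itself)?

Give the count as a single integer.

180

drop 0:b onto floor
drop 1:f onto floor
drop 2:c onto floor
drop 3:f onto {1:f}
drop 4:f onto {3:f}
drop 5:e onto {2:c, 4:f}
drop 6:b onto {0:b}
drop 7:e onto {5:e}
drop 8:c onto {7:e}
drop 9:e onto {8:c}
ground layer = {0:b, 1:f, 2:c}
drop-orders for the pieces not yet dropped (sum over which currently-grounded one goes next):
  1 to go: {6} 1  {9} 1
  2 to go: {0,6} 1  {6,9} 2  {8,9} 1
  3 to go: {0,6,9} 3  {6,8,9} 3  {7,8,9} 1
  4 to go: {0,6,8,9} 6  {5,7,8,9} 1  {6,7,8,9} 4
  5 to go: {0,6,7,8,9} 10  {2,5,7,8,9} 1  {4,5,7,8,9} 1  {5,6,7,8,9} 5
  6 to go: {0,5,6,7,8,9} 15  {2,4,5,7,8,9} 2  {2,5,6,7,8,9} 6  {3,4,5,7,8,9} 1  {4,5,6,7,8,9} 6
  7 to go: {0,2,5,6,7,8,9} 21  {0,4,5,6,7,8,9} 21  {1,3,4,5,7,8,9} 1  {2,3,4,5,7,8,9} 3  {2,4,5,6,7,8,9} 14  {3,4,5,6,7,8,9} 7
  8 to go: {0,2,4,5,6,7,8,9} 56  {0,3,4,5,6,7,8,9} 28  {1,2,3,4,5,7,8,9} 4  {1,3,4,5,6,7,8,9} 8  {2,3,4,5,6,7,8,9} 24
  if 0:b drops first: 36 orders
  if 1:f drops first: 108 orders
  if 2:c drops first: 36 orders
heap linearizations: 180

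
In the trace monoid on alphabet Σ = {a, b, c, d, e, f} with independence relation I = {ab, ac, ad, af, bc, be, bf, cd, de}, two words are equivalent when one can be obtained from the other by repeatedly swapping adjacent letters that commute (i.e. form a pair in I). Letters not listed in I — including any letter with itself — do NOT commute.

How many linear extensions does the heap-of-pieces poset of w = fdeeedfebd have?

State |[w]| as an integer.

70

drop 0:f onto floor
drop 1:d onto {0:f}
drop 2:e onto {0:f}
drop 3:e onto {2:e}
drop 4:e onto {3:e}
drop 5:d onto {1:d}
drop 6:f onto {4:e, 5:d}
drop 7:e onto {6:f}
drop 8:b onto {5:d}
drop 9:d onto {6:f, 8:b}
ground layer = {0:f}
drop-orders for the pieces not yet dropped (sum over which currently-grounded one goes next):
  1 to go: {7} 1  {9} 1
  2 to go: {7,9} 2  {8,9} 1
  3 to go: {6,7,9} 2  {7,8,9} 3
  4 to go: {4,6,7,9} 2  {6,7,8,9} 5
  5 to go: {3,4,6,7,9} 2  {4,6,7,8,9} 7  {5,6,7,8,9} 5
  6 to go: {1,5,6,7,8,9} 5  {2,3,4,6,7,9} 2  {3,4,6,7,8,9} 9  {4,5,6,7,8,9} 12
  7 to go: {1,4,5,6,7,8,9} 17  {2,3,4,6,7,8,9} 11  {3,4,5,6,7,8,9} 21
  8 to go: {1,3,4,5,6,7,8,9} 38  {2,3,4,5,6,7,8,9} 32
  if 0:f drops first: 70 orders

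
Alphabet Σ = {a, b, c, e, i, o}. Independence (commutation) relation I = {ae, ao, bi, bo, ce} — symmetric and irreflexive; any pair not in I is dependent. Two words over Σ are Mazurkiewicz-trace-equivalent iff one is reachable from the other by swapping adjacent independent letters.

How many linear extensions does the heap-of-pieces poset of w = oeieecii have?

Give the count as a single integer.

0(o) covers ∅
1(e) covers 0:o
2(i) covers 1:e
3(e) covers 2:i
4(e) covers 3:e
5(c) covers 2:i
6(i) covers 4:e, 5:c
7(i) covers 6:i
floor of heap: 0:o
completions by unplaced set U, small U first (add the entries for U minus each lowest piece of U):
  |U|=1: {7}:1
  |U|=2: {6,7}:1
  |U|=3: {4,6,7}:1  {5,6,7}:1
  |U|=4: {3,4,6,7}:1  {4,5,6,7}:2
  |U|=5: {3,4,5,6,7}:3
  |U|=6: {2,3,4,5,6,7}:3
  start at 0(o): 3

3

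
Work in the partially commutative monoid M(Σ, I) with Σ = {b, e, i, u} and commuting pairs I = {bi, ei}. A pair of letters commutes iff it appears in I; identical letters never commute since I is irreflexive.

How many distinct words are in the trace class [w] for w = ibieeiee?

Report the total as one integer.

56

piece 0:i — minimal
piece 1:b — minimal
piece 2:i rests on {0:i}
piece 3:e rests on {1:b}
piece 4:e rests on {3:e}
piece 5:i rests on {2:i}
piece 6:e rests on {4:e}
piece 7:e rests on {6:e}
minimal pieces: {0:i, 1:b}
ways to finish when only these pieces remain (= sum over removing one remaining piece with nothing left below it):
  1 left: {5}→1  {7}→1
  2 left: {2,5}→1  {5,7}→2  {6,7}→1
  3 left: {0,2,5}→1  {2,5,7}→3  {4,6,7}→1  {5,6,7}→3
  4 left: {0,2,5,7}→4  {2,5,6,7}→6  {3,4,6,7}→1  {4,5,6,7}→4
  5 left: {0,2,5,6,7}→10  {1,3,4,6,7}→1  {2,4,5,6,7}→10  {3,4,5,6,7}→5
  6 left: {0,2,4,5,6,7}→20  {1,3,4,5,6,7}→6  {2,3,4,5,6,7}→15
  placing 0:i first → 21 extensions
  placing 1:b first → 35 extensions
total linear extensions = 56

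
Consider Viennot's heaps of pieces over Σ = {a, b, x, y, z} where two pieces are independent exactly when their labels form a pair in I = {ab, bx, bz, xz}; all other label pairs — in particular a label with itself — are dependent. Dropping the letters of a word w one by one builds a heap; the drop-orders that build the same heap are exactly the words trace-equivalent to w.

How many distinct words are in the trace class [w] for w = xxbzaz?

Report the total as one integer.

drop 0:x onto floor
drop 1:x onto {0:x}
drop 2:b onto floor
drop 3:z onto floor
drop 4:a onto {1:x, 3:z}
drop 5:z onto {4:a}
ground layer = {0:x, 2:b, 3:z}
drop-orders for the pieces not yet dropped (sum over which currently-grounded one goes next):
  1 to go: {2} 1  {5} 1
  2 to go: {2,5} 2  {4,5} 1
  3 to go: {1,4,5} 1  {2,4,5} 3  {3,4,5} 1
  4 to go: {0,1,4,5} 1  {1,2,4,5} 4  {1,3,4,5} 2  {2,3,4,5} 4
  if 0:x drops first: 10 orders
  if 2:b drops first: 3 orders
  if 3:z drops first: 5 orders
heap linearizations: 18

18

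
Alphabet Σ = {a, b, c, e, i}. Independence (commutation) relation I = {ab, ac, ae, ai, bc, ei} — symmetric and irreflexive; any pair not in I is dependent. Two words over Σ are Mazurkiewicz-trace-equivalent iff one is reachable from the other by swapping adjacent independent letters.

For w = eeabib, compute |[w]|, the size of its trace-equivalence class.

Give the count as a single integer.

6

#0=e has no predecessor
#1=e depends on [0:e]
#2=a has no predecessor
#3=b depends on [1:e]
#4=i depends on [3:b]
#5=b depends on [4:i]
sources: [0:e, 2:a]
N(rest) = Σ N(rest − s) over sources s of rest; N(one piece) = 1:
  size 1 → [2]=1  [5]=1
  size 2 → [2,5]=2  [4,5]=1
  size 3 → [2,4,5]=3  [3,4,5]=1
  size 4 → [1,3,4,5]=1  [2,3,4,5]=4
  first=0(e) contributes 5
  first=2(a) contributes 1
|[w]| = 6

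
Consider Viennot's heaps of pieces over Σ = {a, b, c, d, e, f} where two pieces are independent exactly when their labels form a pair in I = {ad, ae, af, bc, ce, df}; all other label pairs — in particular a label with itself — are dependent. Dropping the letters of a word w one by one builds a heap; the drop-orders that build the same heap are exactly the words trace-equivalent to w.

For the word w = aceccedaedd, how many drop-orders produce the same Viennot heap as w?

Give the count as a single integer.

piece 0:a — minimal
piece 1:c rests on {0:a}
piece 2:e — minimal
piece 3:c rests on {1:c}
piece 4:c rests on {3:c}
piece 5:e rests on {2:e}
piece 6:d rests on {4:c, 5:e}
piece 7:a rests on {4:c}
piece 8:e rests on {6:d}
piece 9:d rests on {8:e}
piece 10:d rests on {9:d}
minimal pieces: {0:a, 2:e}
ways to finish when only these pieces remain (= sum over removing one remaining piece with nothing left below it):
  1 left: {7}→1  {10}→1
  2 left: {7,10}→2  {9,10}→1
  3 left: {7,9,10}→3  {8,9,10}→1
  4 left: {6,8,9,10}→1  {7,8,9,10}→4
  5 left: {5,6,8,9,10}→1  {6,7,8,9,10}→5
  6 left: {2,5,6,8,9,10}→1  {4,6,7,8,9,10}→5  {5,6,7,8,9,10}→6
  7 left: {2,5,6,7,8,9,10}→7  {3,4,6,7,8,9,10}→5  {4,5,6,7,8,9,10}→11
  8 left: {1,3,4,6,7,8,9,10}→5  {2,4,5,6,7,8,9,10}→18  {3,4,5,6,7,8,9,10}→16
  9 left: {0,1,3,4,6,7,8,9,10}→5  {1,3,4,5,6,7,8,9,10}→21  {2,3,4,5,6,7,8,9,10}→34
  placing 0:a first → 55 extensions
  placing 2:e first → 26 extensions
total linear extensions = 81

81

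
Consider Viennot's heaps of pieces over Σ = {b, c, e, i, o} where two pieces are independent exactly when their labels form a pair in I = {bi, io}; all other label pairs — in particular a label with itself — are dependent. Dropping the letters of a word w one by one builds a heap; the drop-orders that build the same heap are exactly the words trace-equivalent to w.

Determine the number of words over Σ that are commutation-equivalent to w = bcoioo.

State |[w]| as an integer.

piece 0:b — minimal
piece 1:c rests on {0:b}
piece 2:o rests on {1:c}
piece 3:i rests on {1:c}
piece 4:o rests on {2:o}
piece 5:o rests on {4:o}
minimal pieces: {0:b}
ways to finish when only these pieces remain (= sum over removing one remaining piece with nothing left below it):
  1 left: {3}→1  {5}→1
  2 left: {3,5}→2  {4,5}→1
  3 left: {2,4,5}→1  {3,4,5}→3
  4 left: {2,3,4,5}→4
  placing 0:b first → 4 extensions

4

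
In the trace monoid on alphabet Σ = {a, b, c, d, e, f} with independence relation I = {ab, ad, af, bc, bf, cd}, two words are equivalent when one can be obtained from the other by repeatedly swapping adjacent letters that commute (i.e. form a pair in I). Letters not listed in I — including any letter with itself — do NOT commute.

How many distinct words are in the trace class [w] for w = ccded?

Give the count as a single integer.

0(c) covers ∅
1(c) covers 0:c
2(d) covers ∅
3(e) covers 1:c, 2:d
4(d) covers 3:e
floor of heap: 0:c, 2:d
completions by unplaced set U, small U first (add the entries for U minus each lowest piece of U):
  |U|=1: {4}:1
  |U|=2: {3,4}:1
  |U|=3: {1,3,4}:1  {2,3,4}:1
  start at 0(c): 2
  start at 2(d): 1
sum over floor = 3

3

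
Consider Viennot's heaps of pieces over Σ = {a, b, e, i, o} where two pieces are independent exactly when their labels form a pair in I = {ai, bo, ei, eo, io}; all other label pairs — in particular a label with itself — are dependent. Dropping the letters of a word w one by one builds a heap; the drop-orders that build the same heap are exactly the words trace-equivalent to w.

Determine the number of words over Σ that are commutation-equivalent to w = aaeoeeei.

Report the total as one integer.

piece 0:a — minimal
piece 1:a rests on {0:a}
piece 2:e rests on {1:a}
piece 3:o rests on {1:a}
piece 4:e rests on {2:e}
piece 5:e rests on {4:e}
piece 6:e rests on {5:e}
piece 7:i — minimal
minimal pieces: {0:a, 7:i}
ways to finish when only these pieces remain (= sum over removing one remaining piece with nothing left below it):
  1 left: {3}→1  {6}→1  {7}→1
  2 left: {3,6}→2  {3,7}→2  {5,6}→1  {6,7}→2
  3 left: {3,5,6}→3  {3,6,7}→6  {4,5,6}→1  {5,6,7}→3
  4 left: {2,4,5,6}→1  {3,4,5,6}→4  {3,5,6,7}→12  {4,5,6,7}→4
  5 left: {2,3,4,5,6}→5  {2,4,5,6,7}→5  {3,4,5,6,7}→20
  6 left: {1,2,3,4,5,6}→5  {2,3,4,5,6,7}→30
  placing 0:a first → 35 extensions
  placing 7:i first → 5 extensions
total linear extensions = 40

40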